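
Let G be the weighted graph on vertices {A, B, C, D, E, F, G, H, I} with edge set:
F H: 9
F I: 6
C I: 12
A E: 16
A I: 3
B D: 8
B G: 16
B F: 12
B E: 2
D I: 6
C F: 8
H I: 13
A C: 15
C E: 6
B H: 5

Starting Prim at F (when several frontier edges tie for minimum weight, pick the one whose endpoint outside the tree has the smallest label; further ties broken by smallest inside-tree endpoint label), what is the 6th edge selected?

B-H

Prim's algorithm from F:
Step 1: cheapest edge leaving the tree is F I (6); add I.
Step 2: cheapest edge leaving the tree is A I (3); add A.
Step 3: cheapest edge leaving the tree is D I (6); add D.
Step 4: cheapest edge leaving the tree is B D (8); add B.
Step 5: cheapest edge leaving the tree is B E (2); add E.
Step 6: cheapest edge leaving the tree is B H (5); add H.
Step 7: cheapest edge leaving the tree is C E (6); add C.
Step 8: cheapest edge leaving the tree is B G (16); add G.
The 6th edge added is B H.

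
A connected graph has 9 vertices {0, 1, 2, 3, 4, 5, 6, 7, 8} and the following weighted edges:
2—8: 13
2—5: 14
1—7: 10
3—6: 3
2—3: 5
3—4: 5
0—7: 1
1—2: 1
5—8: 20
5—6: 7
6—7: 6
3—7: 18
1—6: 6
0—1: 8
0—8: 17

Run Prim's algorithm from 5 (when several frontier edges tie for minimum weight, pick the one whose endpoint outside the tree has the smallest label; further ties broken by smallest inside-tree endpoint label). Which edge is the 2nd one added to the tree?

3-6

Grow the tree from 5 using Prim:
Step 1: cheapest edge leaving the tree is 5—6 (7); add 6.
Step 2: cheapest edge leaving the tree is 3—6 (3); add 3.
Step 3: cheapest edge leaving the tree is 2—3 (5); add 2.
Step 4: cheapest edge leaving the tree is 1—2 (1); add 1.
Step 5: cheapest edge leaving the tree is 3—4 (5); add 4.
Step 6: cheapest edge leaving the tree is 6—7 (6); add 7.
Step 7: cheapest edge leaving the tree is 0—7 (1); add 0.
Step 8: cheapest edge leaving the tree is 2—8 (13); add 8.
The 2nd edge added is 3—6.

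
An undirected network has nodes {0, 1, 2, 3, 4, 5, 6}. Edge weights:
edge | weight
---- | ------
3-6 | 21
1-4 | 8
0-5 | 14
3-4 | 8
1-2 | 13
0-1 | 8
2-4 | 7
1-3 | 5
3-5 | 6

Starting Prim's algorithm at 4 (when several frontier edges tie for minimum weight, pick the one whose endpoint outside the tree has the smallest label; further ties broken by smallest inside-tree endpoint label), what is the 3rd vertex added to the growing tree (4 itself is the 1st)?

1

Prim's algorithm from 4:
Step 1: cheapest edge leaving the tree is 2-4 (7); add 2.
Step 2: cheapest edge leaving the tree is 1-4 (8); add 1.
Step 3: cheapest edge leaving the tree is 1-3 (5); add 3.
Step 4: cheapest edge leaving the tree is 3-5 (6); add 5.
Step 5: cheapest edge leaving the tree is 0-1 (8); add 0.
Step 6: cheapest edge leaving the tree is 3-6 (21); add 6.
Vertex order: 4, 2, 1, 3, 5, 0, 6. The 3rd vertex is 1.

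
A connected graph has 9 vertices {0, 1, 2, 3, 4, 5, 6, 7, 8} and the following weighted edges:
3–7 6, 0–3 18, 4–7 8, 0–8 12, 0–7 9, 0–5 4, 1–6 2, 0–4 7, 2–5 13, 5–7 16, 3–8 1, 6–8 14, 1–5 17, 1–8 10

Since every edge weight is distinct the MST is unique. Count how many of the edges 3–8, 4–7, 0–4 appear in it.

Kruskal's algorithm — process edges by increasing weight (ties by edge label):
3–8 (1): add — endpoints in different components.
1–6 (2): add — endpoints in different components.
0–5 (4): add — endpoints in different components.
3–7 (6): add — endpoints in different components.
0–4 (7): add — endpoints in different components.
4–7 (8): add — endpoints in different components.
0–7 (9): skip — 0 and 7 already connected.
1–8 (10): add — endpoints in different components.
0–8 (12): skip — 0 and 8 already connected.
2–5 (13): add — endpoints in different components.
MST edge set: {3–8, 1–6, 0–5, 3–7, 0–4, 4–7, 1–8, 2–5}.
Of the listed edges, {3–8, 4–7, 0–4} are in the MST → 3.

3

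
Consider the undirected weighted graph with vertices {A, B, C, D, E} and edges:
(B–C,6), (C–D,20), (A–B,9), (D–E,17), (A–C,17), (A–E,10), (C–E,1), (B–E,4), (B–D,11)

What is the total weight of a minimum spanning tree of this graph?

25

Sort edges by weight, then run Kruskal:
C–E (1): add. Components now {A} {B} {C,E} {D}
B–E (4): add. Components now {A} {B,C,E} {D}
B–C (6): skip — B and C already connected.
A–B (9): add. Components now {A,B,C,E} {D}
A–E (10): skip — A and E already connected.
B–D (11): add. Components now {A,B,C,D,E}
MST edges: C–E, B–E, A–B, B–D; total weight 1+4+9+11 = 25.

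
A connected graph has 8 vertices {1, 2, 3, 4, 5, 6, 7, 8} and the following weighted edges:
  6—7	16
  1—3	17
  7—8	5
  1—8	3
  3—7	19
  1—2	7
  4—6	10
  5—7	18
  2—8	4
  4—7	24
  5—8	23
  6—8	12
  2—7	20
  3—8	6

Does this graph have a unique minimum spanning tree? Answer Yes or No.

Kruskal's algorithm — process edges by increasing weight (ties by edge label):
1—8 (3): add — endpoints in different components.
2—8 (4): add — endpoints in different components.
7—8 (5): add — endpoints in different components.
3—8 (6): add — endpoints in different components.
1—2 (7): skip — 1 and 2 already connected.
4—6 (10): add — endpoints in different components.
6—8 (12): add — endpoints in different components.
6—7 (16): skip — 6 and 7 already connected.
1—3 (17): skip — 1 and 3 already connected.
5—7 (18): add — endpoints in different components.
Every non-tree edge has weight strictly greater than the heaviest edge on the tree path between its endpoints, so the MST is unique.

Yes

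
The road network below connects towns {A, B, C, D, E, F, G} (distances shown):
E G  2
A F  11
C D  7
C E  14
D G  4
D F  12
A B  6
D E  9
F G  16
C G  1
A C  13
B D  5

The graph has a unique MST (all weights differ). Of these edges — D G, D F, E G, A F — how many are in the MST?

Kruskal: consider edges lightest-first.
C G (1): add. Components now {A} {B} {C,G} {D} {E} {F}
E G (2): add. Components now {A} {B} {C,E,G} {D} {F}
D G (4): add. Components now {A} {B} {C,D,E,G} {F}
B D (5): add. Components now {A} {B,C,D,E,G} {F}
A B (6): add. Components now {A,B,C,D,E,G} {F}
C D (7): skip — C and D already connected.
D E (9): skip — D and E already connected.
A F (11): add. Components now {A,B,C,D,E,F,G}
MST edge set: {C G, E G, D G, B D, A B, A F}.
Of the listed edges, {D G, E G, A F} are in the MST → 3.

3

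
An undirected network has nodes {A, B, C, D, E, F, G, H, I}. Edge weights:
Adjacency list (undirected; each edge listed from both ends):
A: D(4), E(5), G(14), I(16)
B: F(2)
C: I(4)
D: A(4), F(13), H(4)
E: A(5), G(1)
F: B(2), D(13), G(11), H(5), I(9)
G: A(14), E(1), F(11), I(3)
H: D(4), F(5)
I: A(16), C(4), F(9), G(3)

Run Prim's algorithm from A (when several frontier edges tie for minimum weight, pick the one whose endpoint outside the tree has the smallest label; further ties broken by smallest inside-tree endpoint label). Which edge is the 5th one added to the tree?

Grow the tree from A using Prim:
Step 1: cheapest edge leaving the tree is A—D (4); add D.
Step 2: cheapest edge leaving the tree is D—H (4); add H.
Step 3: cheapest edge leaving the tree is A—E (5); add E.
Step 4: cheapest edge leaving the tree is E—G (1); add G.
Step 5: cheapest edge leaving the tree is G—I (3); add I.
Step 6: cheapest edge leaving the tree is C—I (4); add C.
Step 7: cheapest edge leaving the tree is F—H (5); add F.
Step 8: cheapest edge leaving the tree is B—F (2); add B.
The 5th edge added is G—I.

G-I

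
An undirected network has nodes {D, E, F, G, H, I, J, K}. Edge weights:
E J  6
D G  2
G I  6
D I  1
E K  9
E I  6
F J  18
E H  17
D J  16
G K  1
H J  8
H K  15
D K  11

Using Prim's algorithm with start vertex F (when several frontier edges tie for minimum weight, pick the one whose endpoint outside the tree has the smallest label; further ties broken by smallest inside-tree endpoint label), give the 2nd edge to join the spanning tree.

E-J

Grow the tree from F using Prim:
Step 1: frontier [F J 18] → take F J (18); add J.
Step 2: frontier [E J 6, H J 8, D J 16] → take E J (6); add E.
Step 3: frontier [E I 6, E K 9, E H 17, H J 8, D J 16] → take E I (6); add I.
Step 4: frontier [E K 9, E H 17, D I 1, G I 6, H J 8, D J 16] → take D I (1); add D.
Step 5: frontier [D G 2, D K 11, E K 9, E H 17, G I 6, H J 8] → take D G (2); add G.
Step 6: frontier [D K 11, E K 9, E H 17, G K 1, H J 8] → take G K (1); add K.
Step 7: frontier [E H 17, H J 8, H K 15] → take H J (8); add H.
The 2nd edge added is E J.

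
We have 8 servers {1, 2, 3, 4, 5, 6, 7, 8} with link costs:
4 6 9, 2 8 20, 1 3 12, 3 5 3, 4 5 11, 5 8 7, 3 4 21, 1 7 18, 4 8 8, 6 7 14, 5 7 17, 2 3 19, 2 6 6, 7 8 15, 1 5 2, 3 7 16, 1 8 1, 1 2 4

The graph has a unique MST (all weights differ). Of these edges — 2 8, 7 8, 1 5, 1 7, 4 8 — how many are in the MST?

Kruskal's algorithm — process edges by increasing weight (ties by edge label):
1 8 (1): add — endpoints in different components.
1 5 (2): add — endpoints in different components.
3 5 (3): add — endpoints in different components.
1 2 (4): add — endpoints in different components.
2 6 (6): add — endpoints in different components.
5 8 (7): skip — 5 and 8 already connected.
4 8 (8): add — endpoints in different components.
4 6 (9): skip — 4 and 6 already connected.
4 5 (11): skip — 4 and 5 already connected.
1 3 (12): skip — 1 and 3 already connected.
6 7 (14): add — endpoints in different components.
MST edge set: {1 8, 1 5, 3 5, 1 2, 2 6, 4 8, 6 7}.
Of the listed edges, {1 5, 4 8} are in the MST → 2.

2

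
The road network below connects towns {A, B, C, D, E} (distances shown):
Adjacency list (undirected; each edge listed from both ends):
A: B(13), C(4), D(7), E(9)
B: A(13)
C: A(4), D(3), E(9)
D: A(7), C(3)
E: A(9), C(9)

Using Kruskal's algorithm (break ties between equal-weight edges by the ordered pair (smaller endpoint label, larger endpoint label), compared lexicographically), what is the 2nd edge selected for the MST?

Sort edges by weight, then run Kruskal:
C—D (3): add. Components now {A} {B} {C,D} {E}
A—C (4): add. Components now {A,C,D} {B} {E}
A—D (7): skip — A and D already connected.
A—E (9): add. Components now {A,C,D,E} {B}
C—E (9): skip — C and E already connected.
A—B (13): add. Components now {A,B,C,D,E}
The 2nd edge added is A—C.

A-C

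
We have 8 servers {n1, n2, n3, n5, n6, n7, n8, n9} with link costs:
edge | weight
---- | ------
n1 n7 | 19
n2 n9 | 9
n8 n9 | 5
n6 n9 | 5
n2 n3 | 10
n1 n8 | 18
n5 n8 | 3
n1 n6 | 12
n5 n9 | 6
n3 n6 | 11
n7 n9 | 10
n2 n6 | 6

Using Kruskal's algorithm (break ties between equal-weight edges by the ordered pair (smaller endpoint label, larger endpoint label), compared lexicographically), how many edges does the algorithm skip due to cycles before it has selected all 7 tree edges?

Kruskal: consider edges lightest-first.
n5 n8 (3): add — endpoints in different components.
n6 n9 (5): add — endpoints in different components.
n8 n9 (5): add — endpoints in different components.
n2 n6 (6): add — endpoints in different components.
n5 n9 (6): skip — n9 and n5 already connected.
n2 n9 (9): skip — n9 and n2 already connected.
n2 n3 (10): add — endpoints in different components.
n7 n9 (10): add — endpoints in different components.
n3 n6 (11): skip — n3 and n6 already connected.
n1 n6 (12): add — endpoints in different components.
Edges rejected before the tree was complete: 3.

3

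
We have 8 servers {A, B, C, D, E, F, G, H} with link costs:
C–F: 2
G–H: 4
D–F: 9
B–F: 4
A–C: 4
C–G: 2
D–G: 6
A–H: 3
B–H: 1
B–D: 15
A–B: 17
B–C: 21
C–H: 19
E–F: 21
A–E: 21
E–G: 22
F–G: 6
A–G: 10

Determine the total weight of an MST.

39

Kruskal's algorithm — process edges by increasing weight (ties by edge label):
B–H (1): add — endpoints in different components.
C–F (2): add — endpoints in different components.
C–G (2): add — endpoints in different components.
A–H (3): add — endpoints in different components.
A–C (4): add — endpoints in different components.
B–F (4): skip — B and F already connected.
G–H (4): skip — G and H already connected.
D–G (6): add — endpoints in different components.
F–G (6): skip — F and G already connected.
D–F (9): skip — D and F already connected.
A–G (10): skip — A and G already connected.
B–D (15): skip — B and D already connected.
A–B (17): skip — A and B already connected.
C–H (19): skip — C and H already connected.
A–E (21): add — endpoints in different components.
MST edges: B–H, C–F, C–G, A–H, A–C, D–G, A–E; total weight 1+2+2+3+4+6+21 = 39.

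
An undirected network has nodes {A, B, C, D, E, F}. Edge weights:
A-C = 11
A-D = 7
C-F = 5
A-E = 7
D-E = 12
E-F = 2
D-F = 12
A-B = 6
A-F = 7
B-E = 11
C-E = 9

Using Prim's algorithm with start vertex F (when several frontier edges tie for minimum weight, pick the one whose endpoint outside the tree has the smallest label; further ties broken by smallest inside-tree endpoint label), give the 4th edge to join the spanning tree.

Grow the tree from F using Prim:
Step 1: cheapest edge leaving the tree is E-F (2); add E.
Step 2: cheapest edge leaving the tree is C-F (5); add C.
Step 3: cheapest edge leaving the tree is A-E (7); add A.
Step 4: cheapest edge leaving the tree is A-B (6); add B.
Step 5: cheapest edge leaving the tree is A-D (7); add D.
The 4th edge added is A-B.

A-B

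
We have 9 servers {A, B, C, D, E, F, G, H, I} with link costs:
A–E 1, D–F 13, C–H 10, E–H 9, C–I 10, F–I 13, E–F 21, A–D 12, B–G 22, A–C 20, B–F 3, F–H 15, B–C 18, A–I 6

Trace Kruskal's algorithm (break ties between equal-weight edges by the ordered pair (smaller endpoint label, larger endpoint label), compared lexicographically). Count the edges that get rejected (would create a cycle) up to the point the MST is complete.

Kruskal's algorithm — process edges by increasing weight (ties by edge label):
A–E (1): add — endpoints in different components.
B–F (3): add — endpoints in different components.
A–I (6): add — endpoints in different components.
E–H (9): add — endpoints in different components.
C–H (10): add — endpoints in different components.
C–I (10): skip — C and I already connected.
A–D (12): add — endpoints in different components.
D–F (13): add — endpoints in different components.
F–I (13): skip — F and I already connected.
F–H (15): skip — F and H already connected.
B–C (18): skip — B and C already connected.
A–C (20): skip — A and C already connected.
E–F (21): skip — E and F already connected.
B–G (22): add — endpoints in different components.
Edges rejected before the tree was complete: 6.

6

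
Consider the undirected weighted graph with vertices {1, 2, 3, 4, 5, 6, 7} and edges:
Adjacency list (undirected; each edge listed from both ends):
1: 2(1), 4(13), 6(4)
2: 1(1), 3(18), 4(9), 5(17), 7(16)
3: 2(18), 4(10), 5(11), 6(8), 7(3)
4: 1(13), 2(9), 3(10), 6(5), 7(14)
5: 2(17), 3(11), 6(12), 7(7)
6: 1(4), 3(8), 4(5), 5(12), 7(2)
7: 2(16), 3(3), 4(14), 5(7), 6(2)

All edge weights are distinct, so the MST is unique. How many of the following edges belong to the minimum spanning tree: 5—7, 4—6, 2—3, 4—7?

2

Kruskal: consider edges lightest-first.
1—2 (1): add. Components now {1,2} {3} {4} {5} {6} {7}
6—7 (2): add. Components now {1,2} {3} {4} {5} {6,7}
3—7 (3): add. Components now {1,2} {3,6,7} {4} {5}
1—6 (4): add. Components now {1,2,3,6,7} {4} {5}
4—6 (5): add. Components now {1,2,3,4,6,7} {5}
5—7 (7): add. Components now {1,2,3,4,5,6,7}
MST edge set: {1—2, 6—7, 3—7, 1—6, 4—6, 5—7}.
Of the listed edges, {5—7, 4—6} are in the MST → 2.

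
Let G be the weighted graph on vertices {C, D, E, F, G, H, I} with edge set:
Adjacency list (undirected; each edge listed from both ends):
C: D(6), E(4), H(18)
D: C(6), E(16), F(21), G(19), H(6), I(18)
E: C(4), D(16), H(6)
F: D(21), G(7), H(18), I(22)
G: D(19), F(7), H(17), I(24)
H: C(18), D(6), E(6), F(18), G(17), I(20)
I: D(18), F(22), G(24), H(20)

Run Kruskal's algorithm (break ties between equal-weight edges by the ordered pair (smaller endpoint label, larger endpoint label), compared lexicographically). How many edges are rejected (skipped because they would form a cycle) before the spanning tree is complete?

Kruskal: consider edges lightest-first.
C E (4): add — endpoints in different components.
C D (6): add — endpoints in different components.
D H (6): add — endpoints in different components.
E H (6): skip — E and H already connected.
F G (7): add — endpoints in different components.
D E (16): skip — D and E already connected.
G H (17): add — endpoints in different components.
C H (18): skip — C and H already connected.
D I (18): add — endpoints in different components.
Edges rejected before the tree was complete: 3.

3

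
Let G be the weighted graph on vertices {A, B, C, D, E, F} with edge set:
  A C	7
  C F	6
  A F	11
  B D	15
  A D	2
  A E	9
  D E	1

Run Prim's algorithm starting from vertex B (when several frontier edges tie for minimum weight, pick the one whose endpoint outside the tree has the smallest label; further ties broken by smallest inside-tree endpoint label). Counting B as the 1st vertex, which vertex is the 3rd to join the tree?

Prim's algorithm from B:
Step 1: frontier [B D 15] → take B D (15); add D.
Step 2: frontier [D E 1, A D 2] → take D E (1); add E.
Step 3: frontier [A D 2, A E 9] → take A D (2); add A.
Step 4: frontier [A C 7, A F 11] → take A C (7); add C.
Step 5: frontier [A F 11, C F 6] → take C F (6); add F.
Vertex order: B, D, E, A, C, F. The 3rd vertex is E.

E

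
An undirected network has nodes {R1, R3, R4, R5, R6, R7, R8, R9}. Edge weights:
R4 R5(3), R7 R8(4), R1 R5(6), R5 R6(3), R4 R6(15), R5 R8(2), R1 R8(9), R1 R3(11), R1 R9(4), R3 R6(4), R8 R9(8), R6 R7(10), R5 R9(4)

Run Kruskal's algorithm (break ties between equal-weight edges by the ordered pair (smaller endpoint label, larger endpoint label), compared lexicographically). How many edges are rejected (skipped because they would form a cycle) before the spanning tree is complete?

0

Kruskal's algorithm — process edges by increasing weight (ties by edge label):
R5 R8 (2): add — endpoints in different components.
R4 R5 (3): add — endpoints in different components.
R5 R6 (3): add — endpoints in different components.
R1 R9 (4): add — endpoints in different components.
R3 R6 (4): add — endpoints in different components.
R5 R9 (4): add — endpoints in different components.
R7 R8 (4): add — endpoints in different components.
Edges rejected before the tree was complete: 0.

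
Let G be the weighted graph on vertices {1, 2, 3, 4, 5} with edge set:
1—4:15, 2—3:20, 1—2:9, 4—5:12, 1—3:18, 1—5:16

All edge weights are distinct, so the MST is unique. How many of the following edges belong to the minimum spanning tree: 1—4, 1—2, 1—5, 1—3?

Kruskal: consider edges lightest-first.
1—2 (9): add — endpoints in different components.
4—5 (12): add — endpoints in different components.
1—4 (15): add — endpoints in different components.
1—5 (16): skip — 1 and 5 already connected.
1—3 (18): add — endpoints in different components.
MST edge set: {1—2, 4—5, 1—4, 1—3}.
Of the listed edges, {1—4, 1—2, 1—3} are in the MST → 3.

3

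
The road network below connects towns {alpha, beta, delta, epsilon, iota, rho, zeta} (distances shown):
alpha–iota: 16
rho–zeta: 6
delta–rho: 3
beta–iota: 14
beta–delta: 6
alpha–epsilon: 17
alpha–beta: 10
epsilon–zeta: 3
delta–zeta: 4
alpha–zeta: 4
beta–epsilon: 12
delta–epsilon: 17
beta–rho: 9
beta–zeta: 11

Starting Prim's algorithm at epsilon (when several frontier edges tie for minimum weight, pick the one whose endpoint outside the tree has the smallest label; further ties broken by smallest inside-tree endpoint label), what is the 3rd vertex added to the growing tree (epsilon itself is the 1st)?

alpha

Prim, starting at epsilon.
Step 1: frontier [epsilon–zeta 3, beta–epsilon 12, alpha–epsilon 17, delta–epsilon 17] → take epsilon–zeta (3); add zeta.
Step 2: frontier [beta–epsilon 12, alpha–epsilon 17, delta–epsilon 17, alpha–zeta 4, delta–zeta 4, rho–zeta 6, beta–zeta 11] → take alpha–zeta (4); add alpha.
Step 3: frontier [alpha–beta 10, alpha–iota 16, beta–epsilon 12, delta–epsilon 17, delta–zeta 4, rho–zeta 6, beta–zeta 11] → take delta–zeta (4); add delta.
Step 4: frontier [alpha–beta 10, alpha–iota 16, delta–rho 3, beta–delta 6, beta–epsilon 12, rho–zeta 6, beta–zeta 11] → take delta–rho (3); add rho.
Step 5: frontier [alpha–beta 10, alpha–iota 16, beta–delta 6, beta–epsilon 12, beta–rho 9, beta–zeta 11] → take beta–delta (6); add beta.
Step 6: frontier [alpha–iota 16, beta–iota 14] → take beta–iota (14); add iota.
Vertex order: epsilon, zeta, alpha, delta, rho, beta, iota. The 3rd vertex is alpha.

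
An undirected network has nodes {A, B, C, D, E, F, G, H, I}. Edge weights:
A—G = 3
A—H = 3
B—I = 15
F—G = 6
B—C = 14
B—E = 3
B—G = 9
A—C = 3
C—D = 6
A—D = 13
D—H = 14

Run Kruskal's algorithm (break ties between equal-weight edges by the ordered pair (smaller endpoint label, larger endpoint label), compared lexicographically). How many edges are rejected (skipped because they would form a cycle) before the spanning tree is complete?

3

Kruskal: consider edges lightest-first.
A—C (3): add — endpoints in different components.
A—G (3): add — endpoints in different components.
A—H (3): add — endpoints in different components.
B—E (3): add — endpoints in different components.
C—D (6): add — endpoints in different components.
F—G (6): add — endpoints in different components.
B—G (9): add — endpoints in different components.
A—D (13): skip — A and D already connected.
B—C (14): skip — B and C already connected.
D—H (14): skip — D and H already connected.
B—I (15): add — endpoints in different components.
Edges rejected before the tree was complete: 3.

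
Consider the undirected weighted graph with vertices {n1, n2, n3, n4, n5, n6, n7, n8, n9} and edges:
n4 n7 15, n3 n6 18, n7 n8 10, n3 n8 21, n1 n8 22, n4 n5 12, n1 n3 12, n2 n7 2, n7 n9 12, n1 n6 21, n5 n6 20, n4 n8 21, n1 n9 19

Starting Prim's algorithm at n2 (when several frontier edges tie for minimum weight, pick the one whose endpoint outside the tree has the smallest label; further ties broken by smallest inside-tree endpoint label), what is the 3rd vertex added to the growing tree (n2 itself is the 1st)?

Prim's algorithm from n2:
Step 1: frontier [n2 n7 2] → take n2 n7 (2); add n7.
Step 2: frontier [n7 n8 10, n7 n9 12, n4 n7 15] → take n7 n8 (10); add n8.
Step 3: frontier [n7 n9 12, n4 n7 15, n3 n8 21, n4 n8 21, n1 n8 22] → take n7 n9 (12); add n9.
Step 4: frontier [n4 n7 15, n3 n8 21, n4 n8 21, n1 n8 22, n1 n9 19] → take n4 n7 (15); add n4.
Step 5: frontier [n4 n5 12, n3 n8 21, n1 n8 22, n1 n9 19] → take n4 n5 (12); add n5.
Step 6: frontier [n5 n6 20, n3 n8 21, n1 n8 22, n1 n9 19] → take n1 n9 (19); add n1.
Step 7: frontier [n1 n3 12, n1 n6 21, n5 n6 20, n3 n8 21] → take n1 n3 (12); add n3.
Step 8: frontier [n1 n6 21, n3 n6 18, n5 n6 20] → take n3 n6 (18); add n6.
Vertex order: n2, n7, n8, n9, n4, n5, n1, n3, n6. The 3rd vertex is n8.

n8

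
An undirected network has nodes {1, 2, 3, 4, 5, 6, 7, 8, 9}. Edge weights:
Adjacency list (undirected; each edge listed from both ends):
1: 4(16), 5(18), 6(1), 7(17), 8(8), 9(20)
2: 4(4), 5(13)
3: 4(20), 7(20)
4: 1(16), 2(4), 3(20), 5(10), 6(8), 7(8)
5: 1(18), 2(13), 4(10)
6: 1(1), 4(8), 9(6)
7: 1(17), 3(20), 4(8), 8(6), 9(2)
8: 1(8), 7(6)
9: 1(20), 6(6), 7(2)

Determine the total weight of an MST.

57

Grow the tree from 1 using Prim:
Step 1: cheapest edge leaving the tree is 1 6 (1); add 6.
Step 2: cheapest edge leaving the tree is 6 9 (6); add 9.
Step 3: cheapest edge leaving the tree is 7 9 (2); add 7.
Step 4: cheapest edge leaving the tree is 7 8 (6); add 8.
Step 5: cheapest edge leaving the tree is 4 6 (8); add 4.
Step 6: cheapest edge leaving the tree is 2 4 (4); add 2.
Step 7: cheapest edge leaving the tree is 4 5 (10); add 5.
Step 8: cheapest edge leaving the tree is 3 4 (20); add 3.
MST edges: 1 6, 6 9, 7 9, 7 8, 4 6, 2 4, 4 5, 3 4; total weight 1+6+2+6+8+4+10+20 = 57.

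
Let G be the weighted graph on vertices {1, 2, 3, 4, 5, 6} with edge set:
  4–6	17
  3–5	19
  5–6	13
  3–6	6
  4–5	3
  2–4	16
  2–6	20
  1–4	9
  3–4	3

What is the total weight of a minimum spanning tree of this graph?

Kruskal: consider edges lightest-first.
3–4 (3): add. Components now {1} {2} {3,4} {5} {6}
4–5 (3): add. Components now {1} {2} {3,4,5} {6}
3–6 (6): add. Components now {1} {2} {3,4,5,6}
1–4 (9): add. Components now {1,3,4,5,6} {2}
5–6 (13): skip — 5 and 6 already connected.
2–4 (16): add. Components now {1,2,3,4,5,6}
MST edges: 3–4, 4–5, 3–6, 1–4, 2–4; total weight 3+3+6+9+16 = 37.

37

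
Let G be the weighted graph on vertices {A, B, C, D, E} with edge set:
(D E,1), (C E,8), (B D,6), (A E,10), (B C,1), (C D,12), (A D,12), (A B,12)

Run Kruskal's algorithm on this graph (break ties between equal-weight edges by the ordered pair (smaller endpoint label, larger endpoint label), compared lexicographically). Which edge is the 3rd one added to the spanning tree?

Sort edges by weight, then run Kruskal:
B C (1): add — endpoints in different components.
D E (1): add — endpoints in different components.
B D (6): add — endpoints in different components.
C E (8): skip — C and E already connected.
A E (10): add — endpoints in different components.
The 3rd edge added is B D.

B-D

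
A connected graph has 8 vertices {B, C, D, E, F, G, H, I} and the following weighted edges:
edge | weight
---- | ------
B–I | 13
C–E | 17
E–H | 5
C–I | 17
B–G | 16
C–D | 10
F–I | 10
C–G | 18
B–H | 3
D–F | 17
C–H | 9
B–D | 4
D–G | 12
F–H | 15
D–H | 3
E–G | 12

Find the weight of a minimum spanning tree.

55

Prim, starting at E.
Step 1: cheapest edge leaving the tree is E–H (5); add H.
Step 2: cheapest edge leaving the tree is B–H (3); add B.
Step 3: cheapest edge leaving the tree is D–H (3); add D.
Step 4: cheapest edge leaving the tree is C–H (9); add C.
Step 5: cheapest edge leaving the tree is D–G (12); add G.
Step 6: cheapest edge leaving the tree is B–I (13); add I.
Step 7: cheapest edge leaving the tree is F–I (10); add F.
MST edges: E–H, B–H, D–H, C–H, D–G, B–I, F–I; total weight 5+3+3+9+12+13+10 = 55.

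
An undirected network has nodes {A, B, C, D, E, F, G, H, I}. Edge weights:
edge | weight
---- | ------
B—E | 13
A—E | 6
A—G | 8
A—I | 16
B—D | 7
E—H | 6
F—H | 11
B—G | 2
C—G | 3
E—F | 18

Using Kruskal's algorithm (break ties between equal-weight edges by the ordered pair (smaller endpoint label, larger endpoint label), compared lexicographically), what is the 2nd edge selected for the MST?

C-G

Kruskal: consider edges lightest-first.
B—G (2): add — endpoints in different components.
C—G (3): add — endpoints in different components.
A—E (6): add — endpoints in different components.
E—H (6): add — endpoints in different components.
B—D (7): add — endpoints in different components.
A—G (8): add — endpoints in different components.
F—H (11): add — endpoints in different components.
B—E (13): skip — B and E already connected.
A—I (16): add — endpoints in different components.
The 2nd edge added is C—G.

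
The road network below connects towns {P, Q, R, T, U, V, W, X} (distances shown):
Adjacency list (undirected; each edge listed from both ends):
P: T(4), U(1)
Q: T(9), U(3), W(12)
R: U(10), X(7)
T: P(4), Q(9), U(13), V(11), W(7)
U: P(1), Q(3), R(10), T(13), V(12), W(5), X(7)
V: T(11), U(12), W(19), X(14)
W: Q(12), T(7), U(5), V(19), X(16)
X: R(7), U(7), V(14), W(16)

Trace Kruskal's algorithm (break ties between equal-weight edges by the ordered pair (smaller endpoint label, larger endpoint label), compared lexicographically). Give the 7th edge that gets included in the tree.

Kruskal's algorithm — process edges by increasing weight (ties by edge label):
P—U (1): add — endpoints in different components.
Q—U (3): add — endpoints in different components.
P—T (4): add — endpoints in different components.
U—W (5): add — endpoints in different components.
R—X (7): add — endpoints in different components.
T—W (7): skip — W and T already connected.
U—X (7): add — endpoints in different components.
Q—T (9): skip — Q and T already connected.
R—U (10): skip — U and R already connected.
T—V (11): add — endpoints in different components.
The 7th edge added is T—V.

T-V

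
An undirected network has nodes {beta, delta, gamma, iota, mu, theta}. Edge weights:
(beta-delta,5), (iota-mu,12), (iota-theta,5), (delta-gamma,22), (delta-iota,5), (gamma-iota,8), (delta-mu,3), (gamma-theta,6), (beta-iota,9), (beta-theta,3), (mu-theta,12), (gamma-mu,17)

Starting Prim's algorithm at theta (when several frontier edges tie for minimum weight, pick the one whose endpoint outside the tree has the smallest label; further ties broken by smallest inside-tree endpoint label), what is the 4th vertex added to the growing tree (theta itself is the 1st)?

Grow the tree from theta using Prim:
Step 1: cheapest edge leaving the tree is beta-theta (3); add beta.
Step 2: cheapest edge leaving the tree is beta-delta (5); add delta.
Step 3: cheapest edge leaving the tree is delta-mu (3); add mu.
Step 4: cheapest edge leaving the tree is delta-iota (5); add iota.
Step 5: cheapest edge leaving the tree is gamma-theta (6); add gamma.
Vertex order: theta, beta, delta, mu, iota, gamma. The 4th vertex is mu.

mu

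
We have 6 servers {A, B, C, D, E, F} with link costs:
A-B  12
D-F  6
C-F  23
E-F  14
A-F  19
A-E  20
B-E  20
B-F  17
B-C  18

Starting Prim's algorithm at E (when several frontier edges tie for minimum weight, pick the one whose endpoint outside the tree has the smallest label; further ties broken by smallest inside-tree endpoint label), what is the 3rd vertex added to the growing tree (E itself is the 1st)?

D

Prim's algorithm from E:
Step 1: frontier [E-F 14, A-E 20, B-E 20] → take E-F (14); add F.
Step 2: frontier [A-E 20, B-E 20, D-F 6, B-F 17, A-F 19, C-F 23] → take D-F (6); add D.
Step 3: frontier [A-E 20, B-E 20, B-F 17, A-F 19, C-F 23] → take B-F (17); add B.
Step 4: frontier [A-B 12, B-C 18, A-E 20, A-F 19, C-F 23] → take A-B (12); add A.
Step 5: frontier [B-C 18, C-F 23] → take B-C (18); add C.
Vertex order: E, F, D, B, A, C. The 3rd vertex is D.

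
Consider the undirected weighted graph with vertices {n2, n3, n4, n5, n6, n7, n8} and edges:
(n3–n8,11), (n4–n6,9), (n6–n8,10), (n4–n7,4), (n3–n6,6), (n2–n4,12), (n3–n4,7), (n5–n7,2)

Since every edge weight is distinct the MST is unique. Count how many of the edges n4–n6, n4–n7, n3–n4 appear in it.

Kruskal: consider edges lightest-first.
n5–n7 (2): add. Components now {n2} {n6} {n5,n7} {n4} {n3} {n8}
n4–n7 (4): add. Components now {n2} {n6} {n4,n5,n7} {n3} {n8}
n3–n6 (6): add. Components now {n2} {n3,n6} {n4,n5,n7} {n8}
n3–n4 (7): add. Components now {n2} {n3,n4,n5,n6,n7} {n8}
n4–n6 (9): skip — n6 and n4 already connected.
n6–n8 (10): add. Components now {n2} {n3,n4,n5,n6,n7,n8}
n3–n8 (11): skip — n3 and n8 already connected.
n2–n4 (12): add. Components now {n2,n3,n4,n5,n6,n7,n8}
MST edge set: {n5–n7, n4–n7, n3–n6, n3–n4, n6–n8, n2–n4}.
Of the listed edges, {n4–n7, n3–n4} are in the MST → 2.

2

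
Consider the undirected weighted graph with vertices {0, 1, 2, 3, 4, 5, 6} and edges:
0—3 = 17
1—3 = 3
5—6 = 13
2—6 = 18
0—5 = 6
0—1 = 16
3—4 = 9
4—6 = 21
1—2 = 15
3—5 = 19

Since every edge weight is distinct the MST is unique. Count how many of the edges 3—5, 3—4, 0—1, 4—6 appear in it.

2

Sort edges by weight, then run Kruskal:
1—3 (3): add — endpoints in different components.
0—5 (6): add — endpoints in different components.
3—4 (9): add — endpoints in different components.
5—6 (13): add — endpoints in different components.
1—2 (15): add — endpoints in different components.
0—1 (16): add — endpoints in different components.
MST edge set: {1—3, 0—5, 3—4, 5—6, 1—2, 0—1}.
Of the listed edges, {3—4, 0—1} are in the MST → 2.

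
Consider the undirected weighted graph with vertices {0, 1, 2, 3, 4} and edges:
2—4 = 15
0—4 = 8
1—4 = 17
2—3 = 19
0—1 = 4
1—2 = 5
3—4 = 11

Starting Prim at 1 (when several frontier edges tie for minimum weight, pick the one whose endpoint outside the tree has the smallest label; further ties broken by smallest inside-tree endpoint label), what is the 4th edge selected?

Grow the tree from 1 using Prim:
Step 1: frontier [0—1 4, 1—2 5, 1—4 17] → take 0—1 (4); add 0.
Step 2: frontier [0—4 8, 1—2 5, 1—4 17] → take 1—2 (5); add 2.
Step 3: frontier [0—4 8, 1—4 17, 2—4 15, 2—3 19] → take 0—4 (8); add 4.
Step 4: frontier [2—3 19, 3—4 11] → take 3—4 (11); add 3.
The 4th edge added is 3—4.

3-4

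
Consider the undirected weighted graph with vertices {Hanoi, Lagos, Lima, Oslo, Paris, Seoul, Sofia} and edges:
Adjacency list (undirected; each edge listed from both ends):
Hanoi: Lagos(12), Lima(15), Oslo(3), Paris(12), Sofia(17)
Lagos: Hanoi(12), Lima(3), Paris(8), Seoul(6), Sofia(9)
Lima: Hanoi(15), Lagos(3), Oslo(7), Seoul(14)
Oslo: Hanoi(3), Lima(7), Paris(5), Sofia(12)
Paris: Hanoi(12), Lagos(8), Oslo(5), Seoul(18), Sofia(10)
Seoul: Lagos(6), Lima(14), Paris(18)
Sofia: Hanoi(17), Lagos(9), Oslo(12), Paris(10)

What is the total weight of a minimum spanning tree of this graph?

33

Sort edges by weight, then run Kruskal:
Hanoi—Oslo (3): add — endpoints in different components.
Lagos—Lima (3): add — endpoints in different components.
Oslo—Paris (5): add — endpoints in different components.
Lagos—Seoul (6): add — endpoints in different components.
Lima—Oslo (7): add — endpoints in different components.
Lagos—Paris (8): skip — Lagos and Paris already connected.
Lagos—Sofia (9): add — endpoints in different components.
MST edges: Hanoi—Oslo, Lagos—Lima, Oslo—Paris, Lagos—Seoul, Lima—Oslo, Lagos—Sofia; total weight 3+3+5+6+7+9 = 33.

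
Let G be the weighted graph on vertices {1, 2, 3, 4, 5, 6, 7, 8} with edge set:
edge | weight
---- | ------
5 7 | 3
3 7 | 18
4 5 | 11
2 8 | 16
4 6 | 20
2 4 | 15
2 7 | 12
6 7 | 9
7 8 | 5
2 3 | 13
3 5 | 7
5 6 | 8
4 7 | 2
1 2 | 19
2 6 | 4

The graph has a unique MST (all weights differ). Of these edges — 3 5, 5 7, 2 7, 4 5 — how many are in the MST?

Kruskal's algorithm — process edges by increasing weight (ties by edge label):
4 7 (2): add — endpoints in different components.
5 7 (3): add — endpoints in different components.
2 6 (4): add — endpoints in different components.
7 8 (5): add — endpoints in different components.
3 5 (7): add — endpoints in different components.
5 6 (8): add — endpoints in different components.
6 7 (9): skip — 6 and 7 already connected.
4 5 (11): skip — 4 and 5 already connected.
2 7 (12): skip — 2 and 7 already connected.
2 3 (13): skip — 2 and 3 already connected.
2 4 (15): skip — 2 and 4 already connected.
2 8 (16): skip — 2 and 8 already connected.
3 7 (18): skip — 3 and 7 already connected.
1 2 (19): add — endpoints in different components.
MST edge set: {4 7, 5 7, 2 6, 7 8, 3 5, 5 6, 1 2}.
Of the listed edges, {3 5, 5 7} are in the MST → 2.

2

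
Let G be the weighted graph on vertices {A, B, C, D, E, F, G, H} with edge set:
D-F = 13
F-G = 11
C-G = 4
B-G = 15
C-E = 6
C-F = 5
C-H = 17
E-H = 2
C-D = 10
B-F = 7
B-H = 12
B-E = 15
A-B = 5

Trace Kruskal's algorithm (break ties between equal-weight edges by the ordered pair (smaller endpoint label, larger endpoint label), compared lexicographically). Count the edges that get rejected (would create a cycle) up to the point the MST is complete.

0

Sort edges by weight, then run Kruskal:
E-H (2): add — endpoints in different components.
C-G (4): add — endpoints in different components.
A-B (5): add — endpoints in different components.
C-F (5): add — endpoints in different components.
C-E (6): add — endpoints in different components.
B-F (7): add — endpoints in different components.
C-D (10): add — endpoints in different components.
Edges rejected before the tree was complete: 0.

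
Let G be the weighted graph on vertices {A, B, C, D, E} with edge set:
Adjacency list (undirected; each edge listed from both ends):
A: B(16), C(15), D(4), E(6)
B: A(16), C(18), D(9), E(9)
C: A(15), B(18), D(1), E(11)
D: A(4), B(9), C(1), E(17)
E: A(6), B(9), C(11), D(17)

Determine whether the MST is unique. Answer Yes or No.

No

Sort edges by weight, then run Kruskal:
C–D (1): add. Components now {A} {B} {C,D} {E}
A–D (4): add. Components now {A,C,D} {B} {E}
A–E (6): add. Components now {A,C,D,E} {B}
B–D (9): add. Components now {A,B,C,D,E}
Non-tree edge B–E has weight 9, equal to the heaviest edge on its tree cycle — swapping gives another MST of the same weight. Not unique.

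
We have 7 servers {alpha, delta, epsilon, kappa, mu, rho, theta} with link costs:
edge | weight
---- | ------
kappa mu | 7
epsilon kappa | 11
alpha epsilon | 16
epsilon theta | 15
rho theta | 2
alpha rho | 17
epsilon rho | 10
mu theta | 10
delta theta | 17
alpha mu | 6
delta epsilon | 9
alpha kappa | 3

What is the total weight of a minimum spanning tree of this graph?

Prim's algorithm from theta:
Step 1: cheapest edge leaving the tree is rho theta (2); add rho.
Step 2: cheapest edge leaving the tree is epsilon rho (10); add epsilon.
Step 3: cheapest edge leaving the tree is delta epsilon (9); add delta.
Step 4: cheapest edge leaving the tree is mu theta (10); add mu.
Step 5: cheapest edge leaving the tree is alpha mu (6); add alpha.
Step 6: cheapest edge leaving the tree is alpha kappa (3); add kappa.
MST edges: rho theta, epsilon rho, delta epsilon, mu theta, alpha mu, alpha kappa; total weight 2+10+9+10+6+3 = 40.

40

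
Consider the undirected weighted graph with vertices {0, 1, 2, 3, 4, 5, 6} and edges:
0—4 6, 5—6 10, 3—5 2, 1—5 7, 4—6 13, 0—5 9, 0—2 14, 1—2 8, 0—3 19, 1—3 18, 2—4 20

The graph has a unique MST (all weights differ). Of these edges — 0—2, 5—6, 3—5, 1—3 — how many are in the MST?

Sort edges by weight, then run Kruskal:
3—5 (2): add — endpoints in different components.
0—4 (6): add — endpoints in different components.
1—5 (7): add — endpoints in different components.
1—2 (8): add — endpoints in different components.
0—5 (9): add — endpoints in different components.
5—6 (10): add — endpoints in different components.
MST edge set: {3—5, 0—4, 1—5, 1—2, 0—5, 5—6}.
Of the listed edges, {5—6, 3—5} are in the MST → 2.

2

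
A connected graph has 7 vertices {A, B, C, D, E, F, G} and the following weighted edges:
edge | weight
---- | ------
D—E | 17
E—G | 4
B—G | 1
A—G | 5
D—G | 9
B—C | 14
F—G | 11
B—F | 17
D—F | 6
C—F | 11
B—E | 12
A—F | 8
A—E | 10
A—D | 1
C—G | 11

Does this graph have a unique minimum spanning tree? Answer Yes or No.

Kruskal's algorithm — process edges by increasing weight (ties by edge label):
A—D (1): add. Components now {A,D} {B} {C} {E} {F} {G}
B—G (1): add. Components now {A,D} {B,G} {C} {E} {F}
E—G (4): add. Components now {A,D} {B,E,G} {C} {F}
A—G (5): add. Components now {A,B,D,E,G} {C} {F}
D—F (6): add. Components now {A,B,D,E,F,G} {C}
A—F (8): skip — A and F already connected.
D—G (9): skip — D and G already connected.
A—E (10): skip — A and E already connected.
C—F (11): add. Components now {A,B,C,D,E,F,G}
Non-tree edge C—G has weight 11, equal to the heaviest edge on its tree cycle — swapping gives another MST of the same weight. Not unique.

No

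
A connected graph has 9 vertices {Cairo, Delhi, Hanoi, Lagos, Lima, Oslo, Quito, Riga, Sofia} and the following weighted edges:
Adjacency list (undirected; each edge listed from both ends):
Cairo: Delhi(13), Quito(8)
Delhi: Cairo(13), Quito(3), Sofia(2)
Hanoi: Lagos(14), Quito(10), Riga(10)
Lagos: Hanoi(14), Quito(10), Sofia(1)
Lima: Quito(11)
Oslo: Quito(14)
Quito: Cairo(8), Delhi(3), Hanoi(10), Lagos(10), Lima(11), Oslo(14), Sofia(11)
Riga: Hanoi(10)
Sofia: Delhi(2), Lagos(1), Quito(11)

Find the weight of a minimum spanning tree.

59

Prim's algorithm from Cairo:
Step 1: cheapest edge leaving the tree is Cairo—Quito (8); add Quito.
Step 2: cheapest edge leaving the tree is Delhi—Quito (3); add Delhi.
Step 3: cheapest edge leaving the tree is Delhi—Sofia (2); add Sofia.
Step 4: cheapest edge leaving the tree is Lagos—Sofia (1); add Lagos.
Step 5: cheapest edge leaving the tree is Hanoi—Quito (10); add Hanoi.
Step 6: cheapest edge leaving the tree is Hanoi—Riga (10); add Riga.
Step 7: cheapest edge leaving the tree is Lima—Quito (11); add Lima.
Step 8: cheapest edge leaving the tree is Oslo—Quito (14); add Oslo.
MST edges: Cairo—Quito, Delhi—Quito, Delhi—Sofia, Lagos—Sofia, Hanoi—Quito, Hanoi—Riga, Lima—Quito, Oslo—Quito; total weight 8+3+2+1+10+10+11+14 = 59.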